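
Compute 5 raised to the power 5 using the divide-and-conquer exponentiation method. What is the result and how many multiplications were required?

Computing 5^5 by squaring (build up from 5^1; each line after the first costs one multiplication):

5^1 = 5
5^2 = (5^1)^2 = 5^2 = 25
5^4 = (5^2)^2 = 25^2 = 625
5^5 = 5 * 5^4 = 5 * 625 = 3125

Result: 3125
Multiplications needed: 3 (3 lines after 5^1)

5^5 = 3125. Using exponentiation by squaring, this requires 3 multiplications. The key idea: if the exponent is even, square the half-power; if odd, multiply by the base once.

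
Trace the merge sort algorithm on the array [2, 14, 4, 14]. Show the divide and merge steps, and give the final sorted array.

Merge sort trace:

Split: [2, 14, 4, 14] -> [2, 14] and [4, 14]
  Split: [2, 14] -> [2] and [14]
  Merge: [2] + [14] -> [2, 14]
  Split: [4, 14] -> [4] and [14]
  Merge: [4] + [14] -> [4, 14]
Merge: [2, 14] + [4, 14] -> [2, 4, 14, 14]

Final sorted array: [2, 4, 14, 14]

The merge sort proceeds by recursively splitting the array and merging sorted halves.
After all merges, the sorted array is [2, 4, 14, 14].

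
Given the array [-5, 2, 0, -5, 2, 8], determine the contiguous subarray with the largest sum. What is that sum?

Using Kadane's algorithm on [-5, 2, 0, -5, 2, 8]:

Scanning through the array:
Position 1 (value 2): max_ending_here = 2, max_so_far = 2
Position 2 (value 0): max_ending_here = 2, max_so_far = 2
Position 3 (value -5): max_ending_here = -3, max_so_far = 2
Position 4 (value 2): max_ending_here = 2, max_so_far = 2
Position 5 (value 8): max_ending_here = 10, max_so_far = 10

Maximum subarray: [2, 8]
Maximum sum: 10

The maximum subarray is [2, 8] with sum 10. This subarray runs from index 4 to index 5.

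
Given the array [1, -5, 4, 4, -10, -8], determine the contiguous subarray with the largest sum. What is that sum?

Using Kadane's algorithm on [1, -5, 4, 4, -10, -8]:

Scanning through the array:
Position 1 (value -5): max_ending_here = -4, max_so_far = 1
Position 2 (value 4): max_ending_here = 4, max_so_far = 4
Position 3 (value 4): max_ending_here = 8, max_so_far = 8
Position 4 (value -10): max_ending_here = -2, max_so_far = 8
Position 5 (value -8): max_ending_here = -8, max_so_far = 8

Maximum subarray: [4, 4]
Maximum sum: 8

The maximum subarray is [4, 4] with sum 8. This subarray runs from index 2 to index 3.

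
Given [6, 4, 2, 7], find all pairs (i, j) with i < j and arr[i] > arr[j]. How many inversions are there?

Finding inversions in [6, 4, 2, 7]:

(0, 1): arr[0]=6 > arr[1]=4
(0, 2): arr[0]=6 > arr[2]=2
(1, 2): arr[1]=4 > arr[2]=2

Total inversions: 3

The array has 3 inversion(s): (0,1), (0,2), (1,2). Each pair (i,j) satisfies i < j and arr[i] > arr[j].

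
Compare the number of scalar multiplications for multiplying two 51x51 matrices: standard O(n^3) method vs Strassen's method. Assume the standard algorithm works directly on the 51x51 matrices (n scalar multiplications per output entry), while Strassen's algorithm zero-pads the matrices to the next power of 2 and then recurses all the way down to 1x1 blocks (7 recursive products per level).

Matrix multiplication for 51x51 matrices:

Strassen's algorithm requires power-of-2 dimensions. Pad 51x51 to 64x64 (next power of 2).

Standard algorithm: 51^3 = 132651 multiplications
Strassen's algorithm: 7^(log2(64)) = 7^6 = 117649 multiplications
Savings: 132651 - 117649 = 15002 multiplications

Standard: 132651 multiplications (51^3). Strassen: 117649 multiplications (7^6, after padding to 64x64). Strassen reduces 8 recursive multiplications to 7 at each level.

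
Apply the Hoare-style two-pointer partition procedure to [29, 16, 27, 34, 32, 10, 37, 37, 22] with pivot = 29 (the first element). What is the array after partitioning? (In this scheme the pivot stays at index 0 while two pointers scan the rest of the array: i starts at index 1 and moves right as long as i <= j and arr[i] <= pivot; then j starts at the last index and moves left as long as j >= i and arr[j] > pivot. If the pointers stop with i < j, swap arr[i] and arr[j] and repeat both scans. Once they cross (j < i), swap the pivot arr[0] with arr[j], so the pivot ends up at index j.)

Hoare-style two-pointer partition with pivot = 29:

Initial array: [29, 16, 27, 34, 32, 10, 37, 37, 22]

Pointers start at i = 1, j = 8.
i stops at index 3 (arr[3]=34 > 29), j stops at index 8 (arr[8]=22 <= 29): swap arr[3] and arr[8], array becomes [29, 16, 27, 22, 32, 10, 37, 37, 34]
i stops at index 4 (arr[4]=32 > 29), j stops at index 5 (arr[5]=10 <= 29): swap arr[4] and arr[5], array becomes [29, 16, 27, 22, 10, 32, 37, 37, 34]
i ends at 5, j ends at 4: the pointers have crossed (j < i), so scanning stops.

Swap pivot arr[0] with arr[4] to place pivot at position 4: [10, 16, 27, 22, 29, 32, 37, 37, 34]
Pivot position: 4

After partitioning with pivot 29, the array becomes [10, 16, 27, 22, 29, 32, 37, 37, 34]. The pivot is placed at index 4. All elements to the left of the pivot are <= 29, and all elements to the right are > 29.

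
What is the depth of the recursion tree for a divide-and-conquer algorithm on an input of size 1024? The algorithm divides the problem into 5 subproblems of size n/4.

For divide and conquer with division factor 4:

Problem sizes at each level:
Level 0: 1024
Level 1: 256
Level 2: 64
Level 3: 16
Level 4: 4
Level 5: 1

The root is level 0 and the size-1 base case is level 5 (the tree spans levels 0 through 5, i.e. 6 levels counting the root), so the depth is the number of divisions: log_4(1024) = 5

The recursion tree depth is log_4(1024) = 5. At each level, the problem size is divided by 4, so it takes 5 divisions to reduce to a base case of size 1. The algorithm makes 5 recursive calls at each level.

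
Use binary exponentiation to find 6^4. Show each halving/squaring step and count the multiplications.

Computing 6^4 by squaring (build up from 6^1; each line after the first costs one multiplication):

6^1 = 6
6^2 = (6^1)^2 = 6^2 = 36
6^4 = (6^2)^2 = 36^2 = 1296

Result: 1296
Multiplications needed: 2 (2 lines after 6^1)

6^4 = 1296. Using exponentiation by squaring, this requires 2 multiplications. The key idea: if the exponent is even, square the half-power; if odd, multiply by the base once.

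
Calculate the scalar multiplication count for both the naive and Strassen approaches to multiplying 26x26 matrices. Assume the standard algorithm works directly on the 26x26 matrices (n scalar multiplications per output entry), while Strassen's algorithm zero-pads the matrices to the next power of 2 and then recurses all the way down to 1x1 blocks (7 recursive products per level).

Matrix multiplication for 26x26 matrices:

Strassen's algorithm requires power-of-2 dimensions. Pad 26x26 to 32x32 (next power of 2).

Standard algorithm: 26^3 = 17576 multiplications
Strassen's algorithm: 7^(log2(32)) = 7^5 = 16807 multiplications
Savings: 17576 - 16807 = 769 multiplications

Standard: 17576 multiplications (26^3). Strassen: 16807 multiplications (7^5, after padding to 32x32). Strassen reduces 8 recursive multiplications to 7 at each level.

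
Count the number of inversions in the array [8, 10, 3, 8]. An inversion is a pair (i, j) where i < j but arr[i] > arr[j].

Finding inversions in [8, 10, 3, 8]:

(0, 2): arr[0]=8 > arr[2]=3
(1, 2): arr[1]=10 > arr[2]=3
(1, 3): arr[1]=10 > arr[3]=8

Total inversions: 3

The array has 3 inversion(s): (0,2), (1,2), (1,3). Each pair (i,j) satisfies i < j and arr[i] > arr[j].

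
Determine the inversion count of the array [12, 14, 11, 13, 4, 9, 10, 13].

Finding inversions in [12, 14, 11, 13, 4, 9, 10, 13]:

(0, 2): arr[0]=12 > arr[2]=11
(0, 4): arr[0]=12 > arr[4]=4
(0, 5): arr[0]=12 > arr[5]=9
(0, 6): arr[0]=12 > arr[6]=10
(1, 2): arr[1]=14 > arr[2]=11
(1, 3): arr[1]=14 > arr[3]=13
(1, 4): arr[1]=14 > arr[4]=4
(1, 5): arr[1]=14 > arr[5]=9
(1, 6): arr[1]=14 > arr[6]=10
(1, 7): arr[1]=14 > arr[7]=13
(2, 4): arr[2]=11 > arr[4]=4
(2, 5): arr[2]=11 > arr[5]=9
(2, 6): arr[2]=11 > arr[6]=10
(3, 4): arr[3]=13 > arr[4]=4
(3, 5): arr[3]=13 > arr[5]=9
(3, 6): arr[3]=13 > arr[6]=10

Total inversions: 16

The array has 16 inversion(s): (0,2), (0,4), (0,5), (0,6), (1,2), (1,3), (1,4), (1,5), (1,6), (1,7), (2,4), (2,5), (2,6), (3,4), (3,5), (3,6). Each pair (i,j) satisfies i < j and arr[i] > arr[j].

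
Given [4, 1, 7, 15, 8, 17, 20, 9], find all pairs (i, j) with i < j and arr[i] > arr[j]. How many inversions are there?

Finding inversions in [4, 1, 7, 15, 8, 17, 20, 9]:

(0, 1): arr[0]=4 > arr[1]=1
(3, 4): arr[3]=15 > arr[4]=8
(3, 7): arr[3]=15 > arr[7]=9
(5, 7): arr[5]=17 > arr[7]=9
(6, 7): arr[6]=20 > arr[7]=9

Total inversions: 5

The array has 5 inversion(s): (0,1), (3,4), (3,7), (5,7), (6,7). Each pair (i,j) satisfies i < j and arr[i] > arr[j].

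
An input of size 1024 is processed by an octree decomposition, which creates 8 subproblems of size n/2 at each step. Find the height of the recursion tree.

For divide and conquer with division factor 2:

Problem sizes at each level:
Level 0: 1024
Level 1: 512
Level 2: 256
Level 3: 128
Level 4: 64
Level 5: 32
Level 6: 16
Level 7: 8
Level 8: 4
Level 9: 2
Level 10: 1

The root is level 0 and the size-1 base case is level 10 (the tree spans levels 0 through 10, i.e. 11 levels counting the root), so the depth is the number of divisions: log_2(1024) = 10

The recursion tree depth is log_2(1024) = 10. At each level, the problem size is divided by 2, so it takes 10 divisions to reduce to a base case of size 1. The algorithm makes 8 recursive calls at each level.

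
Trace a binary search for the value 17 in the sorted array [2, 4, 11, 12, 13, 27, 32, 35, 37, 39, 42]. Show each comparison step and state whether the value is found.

Binary search for 17 in [2, 4, 11, 12, 13, 27, 32, 35, 37, 39, 42]:

lo=0, hi=10, mid=5, arr[mid]=27 -> 27 > 17, search left half
lo=0, hi=4, mid=2, arr[mid]=11 -> 11 < 17, search right half
lo=3, hi=4, mid=3, arr[mid]=12 -> 12 < 17, search right half
lo=4, hi=4, mid=4, arr[mid]=13 -> 13 < 17, search right half
lo=5 > hi=4, target 17 not found

Binary search determines that 17 is not in the array after 4 comparisons. The search space was exhausted without finding the target.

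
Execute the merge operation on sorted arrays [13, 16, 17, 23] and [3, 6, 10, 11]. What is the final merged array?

Merging process:

Compare 13 vs 3: take 3 from right. Merged: [3]
Compare 13 vs 6: take 6 from right. Merged: [3, 6]
Compare 13 vs 10: take 10 from right. Merged: [3, 6, 10]
Compare 13 vs 11: take 11 from right. Merged: [3, 6, 10, 11]
Append remaining from left: [13, 16, 17, 23]. Merged: [3, 6, 10, 11, 13, 16, 17, 23]

Final merged array: [3, 6, 10, 11, 13, 16, 17, 23]
Total comparisons: 4

The merged array is [3, 6, 10, 11, 13, 16, 17, 23], requiring 4 comparisons. The merge step runs in O(n) time where n is the total number of elements.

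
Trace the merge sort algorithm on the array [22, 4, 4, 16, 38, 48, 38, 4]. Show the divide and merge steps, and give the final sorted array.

Merge sort trace:

Split: [22, 4, 4, 16, 38, 48, 38, 4] -> [22, 4, 4, 16] and [38, 48, 38, 4]
  Split: [22, 4, 4, 16] -> [22, 4] and [4, 16]
    Split: [22, 4] -> [22] and [4]
    Merge: [22] + [4] -> [4, 22]
    Split: [4, 16] -> [4] and [16]
    Merge: [4] + [16] -> [4, 16]
  Merge: [4, 22] + [4, 16] -> [4, 4, 16, 22]
  Split: [38, 48, 38, 4] -> [38, 48] and [38, 4]
    Split: [38, 48] -> [38] and [48]
    Merge: [38] + [48] -> [38, 48]
    Split: [38, 4] -> [38] and [4]
    Merge: [38] + [4] -> [4, 38]
  Merge: [38, 48] + [4, 38] -> [4, 38, 38, 48]
Merge: [4, 4, 16, 22] + [4, 38, 38, 48] -> [4, 4, 4, 16, 22, 38, 38, 48]

Final sorted array: [4, 4, 4, 16, 22, 38, 38, 48]

The merge sort proceeds by recursively splitting the array and merging sorted halves.
After all merges, the sorted array is [4, 4, 4, 16, 22, 38, 38, 48].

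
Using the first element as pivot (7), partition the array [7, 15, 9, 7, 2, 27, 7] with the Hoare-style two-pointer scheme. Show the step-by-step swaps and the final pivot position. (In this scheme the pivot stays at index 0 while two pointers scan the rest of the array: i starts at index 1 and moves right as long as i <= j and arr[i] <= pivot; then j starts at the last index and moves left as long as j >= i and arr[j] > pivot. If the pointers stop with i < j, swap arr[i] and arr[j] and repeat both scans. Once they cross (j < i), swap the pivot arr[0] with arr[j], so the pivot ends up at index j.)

Hoare-style two-pointer partition with pivot = 7:

Initial array: [7, 15, 9, 7, 2, 27, 7]

Pointers start at i = 1, j = 6.
i stops at index 1 (arr[1]=15 > 7), j stops at index 6 (arr[6]=7 <= 7): swap arr[1] and arr[6], array becomes [7, 7, 9, 7, 2, 27, 15]
i stops at index 2 (arr[2]=9 > 7), j stops at index 4 (arr[4]=2 <= 7): swap arr[2] and arr[4], array becomes [7, 7, 2, 7, 9, 27, 15]
i ends at 4, j ends at 3: the pointers have crossed (j < i), so scanning stops.

Swap pivot arr[0] with arr[3] to place pivot at position 3: [7, 7, 2, 7, 9, 27, 15]
Pivot position: 3

After partitioning with pivot 7, the array becomes [7, 7, 2, 7, 9, 27, 15]. The pivot is placed at index 3. All elements to the left of the pivot are <= 7, and all elements to the right are > 7.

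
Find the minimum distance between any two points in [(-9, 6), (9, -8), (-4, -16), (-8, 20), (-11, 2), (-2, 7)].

Computing all pairwise distances among 6 points:

d((-9, 6), (9, -8)) = 22.8035
d((-9, 6), (-4, -16)) = 22.561
d((-9, 6), (-8, 20)) = 14.0357
d((-9, 6), (-11, 2)) = 4.4721 <-- minimum
d((-9, 6), (-2, 7)) = 7.0711
d((9, -8), (-4, -16)) = 15.2643
d((9, -8), (-8, 20)) = 32.7567
d((9, -8), (-11, 2)) = 22.3607
d((9, -8), (-2, 7)) = 18.6011
d((-4, -16), (-8, 20)) = 36.2215
d((-4, -16), (-11, 2)) = 19.3132
d((-4, -16), (-2, 7)) = 23.0868
d((-8, 20), (-11, 2)) = 18.2483
d((-8, 20), (-2, 7)) = 14.3178
d((-11, 2), (-2, 7)) = 10.2956

Closest pair: (-9, 6) and (-11, 2) with distance 4.4721

The closest pair is (-9, 6) and (-11, 2) with Euclidean distance 4.4721. For 6 points, brute-force pairwise comparison is shown above. For large n, the divide-and-conquer algorithm (sort by x, recurse on halves, check the dividing strip) achieves O(n log n).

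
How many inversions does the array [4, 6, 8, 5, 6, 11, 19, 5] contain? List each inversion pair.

Finding inversions in [4, 6, 8, 5, 6, 11, 19, 5]:

(1, 3): arr[1]=6 > arr[3]=5
(1, 7): arr[1]=6 > arr[7]=5
(2, 3): arr[2]=8 > arr[3]=5
(2, 4): arr[2]=8 > arr[4]=6
(2, 7): arr[2]=8 > arr[7]=5
(4, 7): arr[4]=6 > arr[7]=5
(5, 7): arr[5]=11 > arr[7]=5
(6, 7): arr[6]=19 > arr[7]=5

Total inversions: 8

The array has 8 inversion(s): (1,3), (1,7), (2,3), (2,4), (2,7), (4,7), (5,7), (6,7). Each pair (i,j) satisfies i < j and arr[i] > arr[j].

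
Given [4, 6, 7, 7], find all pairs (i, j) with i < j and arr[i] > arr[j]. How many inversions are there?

Finding inversions in [4, 6, 7, 7]:


Total inversions: 0

The array has 0 inversions. It is already sorted.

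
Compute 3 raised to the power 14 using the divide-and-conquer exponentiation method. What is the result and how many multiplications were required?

Computing 3^14 by squaring (build up from 3^1; each line after the first costs one multiplication):

3^1 = 3
3^2 = (3^1)^2 = 3^2 = 9
3^3 = 3 * 3^2 = 3 * 9 = 27
3^6 = (3^3)^2 = 27^2 = 729
3^7 = 3 * 3^6 = 3 * 729 = 2187
3^14 = (3^7)^2 = 2187^2 = 4782969

Result: 4782969
Multiplications needed: 5 (5 lines after 3^1)

3^14 = 4782969. Using exponentiation by squaring, this requires 5 multiplications. The key idea: if the exponent is even, square the half-power; if odd, multiply by the base once.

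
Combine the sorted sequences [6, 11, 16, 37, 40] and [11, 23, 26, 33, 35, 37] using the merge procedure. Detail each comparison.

Merging process:

Compare 6 vs 11: take 6 from left. Merged: [6]
Compare 11 vs 11: take 11 from left. Merged: [6, 11]
Compare 16 vs 11: take 11 from right. Merged: [6, 11, 11]
Compare 16 vs 23: take 16 from left. Merged: [6, 11, 11, 16]
Compare 37 vs 23: take 23 from right. Merged: [6, 11, 11, 16, 23]
Compare 37 vs 26: take 26 from right. Merged: [6, 11, 11, 16, 23, 26]
Compare 37 vs 33: take 33 from right. Merged: [6, 11, 11, 16, 23, 26, 33]
Compare 37 vs 35: take 35 from right. Merged: [6, 11, 11, 16, 23, 26, 33, 35]
Compare 37 vs 37: take 37 from left. Merged: [6, 11, 11, 16, 23, 26, 33, 35, 37]
Compare 40 vs 37: take 37 from right. Merged: [6, 11, 11, 16, 23, 26, 33, 35, 37, 37]
Append remaining from left: [40]. Merged: [6, 11, 11, 16, 23, 26, 33, 35, 37, 37, 40]

Final merged array: [6, 11, 11, 16, 23, 26, 33, 35, 37, 37, 40]
Total comparisons: 10

The merged array is [6, 11, 11, 16, 23, 26, 33, 35, 37, 37, 40], requiring 10 comparisons. The merge step runs in O(n) time where n is the total number of elements.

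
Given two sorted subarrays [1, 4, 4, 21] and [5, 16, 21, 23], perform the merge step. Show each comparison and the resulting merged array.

Merging process:

Compare 1 vs 5: take 1 from left. Merged: [1]
Compare 4 vs 5: take 4 from left. Merged: [1, 4]
Compare 4 vs 5: take 4 from left. Merged: [1, 4, 4]
Compare 21 vs 5: take 5 from right. Merged: [1, 4, 4, 5]
Compare 21 vs 16: take 16 from right. Merged: [1, 4, 4, 5, 16]
Compare 21 vs 21: take 21 from left. Merged: [1, 4, 4, 5, 16, 21]
Append remaining from right: [21, 23]. Merged: [1, 4, 4, 5, 16, 21, 21, 23]

Final merged array: [1, 4, 4, 5, 16, 21, 21, 23]
Total comparisons: 6

The merged array is [1, 4, 4, 5, 16, 21, 21, 23], requiring 6 comparisons. The merge step runs in O(n) time where n is the total number of elements.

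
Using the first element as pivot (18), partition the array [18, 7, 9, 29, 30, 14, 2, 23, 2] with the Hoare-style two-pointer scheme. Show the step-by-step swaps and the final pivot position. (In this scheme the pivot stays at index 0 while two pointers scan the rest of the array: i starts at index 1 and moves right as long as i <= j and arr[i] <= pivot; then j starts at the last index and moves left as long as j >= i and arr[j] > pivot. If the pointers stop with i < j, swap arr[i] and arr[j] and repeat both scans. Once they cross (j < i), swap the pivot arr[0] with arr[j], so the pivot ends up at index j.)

Hoare-style two-pointer partition with pivot = 18:

Initial array: [18, 7, 9, 29, 30, 14, 2, 23, 2]

Pointers start at i = 1, j = 8.
i stops at index 3 (arr[3]=29 > 18), j stops at index 8 (arr[8]=2 <= 18): swap arr[3] and arr[8], array becomes [18, 7, 9, 2, 30, 14, 2, 23, 29]
i stops at index 4 (arr[4]=30 > 18), j stops at index 6 (arr[6]=2 <= 18): swap arr[4] and arr[6], array becomes [18, 7, 9, 2, 2, 14, 30, 23, 29]
i ends at 6, j ends at 5: the pointers have crossed (j < i), so scanning stops.

Swap pivot arr[0] with arr[5] to place pivot at position 5: [14, 7, 9, 2, 2, 18, 30, 23, 29]
Pivot position: 5

After partitioning with pivot 18, the array becomes [14, 7, 9, 2, 2, 18, 30, 23, 29]. The pivot is placed at index 5. All elements to the left of the pivot are <= 18, and all elements to the right are > 18.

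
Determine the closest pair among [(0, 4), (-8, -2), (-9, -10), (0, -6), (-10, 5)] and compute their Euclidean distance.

Computing all pairwise distances among 5 points:

d((0, 4), (-8, -2)) = 10.0
d((0, 4), (-9, -10)) = 16.6433
d((0, 4), (0, -6)) = 10.0
d((0, 4), (-10, 5)) = 10.0499
d((-8, -2), (-9, -10)) = 8.0623
d((-8, -2), (0, -6)) = 8.9443
d((-8, -2), (-10, 5)) = 7.2801 <-- minimum
d((-9, -10), (0, -6)) = 9.8489
d((-9, -10), (-10, 5)) = 15.0333
d((0, -6), (-10, 5)) = 14.8661

Closest pair: (-8, -2) and (-10, 5) with distance 7.2801

The closest pair is (-8, -2) and (-10, 5) with Euclidean distance 7.2801. For 5 points, brute-force pairwise comparison is shown above. For large n, the divide-and-conquer algorithm (sort by x, recurse on halves, check the dividing strip) achieves O(n log n).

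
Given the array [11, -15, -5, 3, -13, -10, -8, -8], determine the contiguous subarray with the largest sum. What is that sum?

Using Kadane's algorithm on [11, -15, -5, 3, -13, -10, -8, -8]:

Scanning through the array:
Position 1 (value -15): max_ending_here = -4, max_so_far = 11
Position 2 (value -5): max_ending_here = -5, max_so_far = 11
Position 3 (value 3): max_ending_here = 3, max_so_far = 11
Position 4 (value -13): max_ending_here = -10, max_so_far = 11
Position 5 (value -10): max_ending_here = -10, max_so_far = 11
Position 6 (value -8): max_ending_here = -8, max_so_far = 11
Position 7 (value -8): max_ending_here = -8, max_so_far = 11

Maximum subarray: [11]
Maximum sum: 11

The maximum subarray is [11] with sum 11. This subarray runs from index 0 to index 0.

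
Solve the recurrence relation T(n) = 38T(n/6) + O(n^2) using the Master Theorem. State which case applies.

Master Theorem for T(n) = 38T(n/6) + O(n^2):

a = 38, b = 6, c = 2
log_b(a) = log_6(38) = 2.0302

Case 1: c = 2 < log_6(38) = 2.0302
T(n) = O(n^(log_6 38))

For T(n) = 38T(n/6) + O(n^2): log_6(38) = 2.0302. This is Case 1 of the Master Theorem (c < log_b(a), work dominated by leaves), giving O(n^(log_6 38)).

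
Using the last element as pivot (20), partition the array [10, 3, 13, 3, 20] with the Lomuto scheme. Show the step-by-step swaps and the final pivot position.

Lomuto partition with pivot = 20:

Initial array: [10, 3, 13, 3, 20]

arr[0]=10 <= 20: swap with position 0, array becomes [10, 3, 13, 3, 20]
arr[1]=3 <= 20: swap with position 1, array becomes [10, 3, 13, 3, 20]
arr[2]=13 <= 20: swap with position 2, array becomes [10, 3, 13, 3, 20]
arr[3]=3 <= 20: swap with position 3, array becomes [10, 3, 13, 3, 20]

Place pivot at position 4: [10, 3, 13, 3, 20]
Pivot position: 4

After partitioning with pivot 20, the array becomes [10, 3, 13, 3, 20]. The pivot is placed at index 4. All elements to the left of the pivot are <= 20, and all elements to the right are > 20.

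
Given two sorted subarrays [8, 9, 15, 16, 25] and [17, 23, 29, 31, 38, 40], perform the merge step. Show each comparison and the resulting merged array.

Merging process:

Compare 8 vs 17: take 8 from left. Merged: [8]
Compare 9 vs 17: take 9 from left. Merged: [8, 9]
Compare 15 vs 17: take 15 from left. Merged: [8, 9, 15]
Compare 16 vs 17: take 16 from left. Merged: [8, 9, 15, 16]
Compare 25 vs 17: take 17 from right. Merged: [8, 9, 15, 16, 17]
Compare 25 vs 23: take 23 from right. Merged: [8, 9, 15, 16, 17, 23]
Compare 25 vs 29: take 25 from left. Merged: [8, 9, 15, 16, 17, 23, 25]
Append remaining from right: [29, 31, 38, 40]. Merged: [8, 9, 15, 16, 17, 23, 25, 29, 31, 38, 40]

Final merged array: [8, 9, 15, 16, 17, 23, 25, 29, 31, 38, 40]
Total comparisons: 7

The merged array is [8, 9, 15, 16, 17, 23, 25, 29, 31, 38, 40], requiring 7 comparisons. The merge step runs in O(n) time where n is the total number of elements.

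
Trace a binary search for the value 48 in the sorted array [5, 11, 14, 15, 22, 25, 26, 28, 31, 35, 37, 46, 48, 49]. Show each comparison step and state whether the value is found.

Binary search for 48 in [5, 11, 14, 15, 22, 25, 26, 28, 31, 35, 37, 46, 48, 49]:

lo=0, hi=13, mid=6, arr[mid]=26 -> 26 < 48, search right half
lo=7, hi=13, mid=10, arr[mid]=37 -> 37 < 48, search right half
lo=11, hi=13, mid=12, arr[mid]=48 -> Found target at index 12!

Binary search finds 48 at index 12 after 3 comparisons. The search repeatedly halves the search space by comparing with the middle element.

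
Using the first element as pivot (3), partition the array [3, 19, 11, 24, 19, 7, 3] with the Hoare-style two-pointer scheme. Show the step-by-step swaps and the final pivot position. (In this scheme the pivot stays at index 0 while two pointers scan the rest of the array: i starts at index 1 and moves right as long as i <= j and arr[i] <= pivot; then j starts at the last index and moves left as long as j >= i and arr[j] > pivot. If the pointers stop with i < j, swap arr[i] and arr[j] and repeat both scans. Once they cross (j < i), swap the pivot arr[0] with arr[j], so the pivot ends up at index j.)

Hoare-style two-pointer partition with pivot = 3:

Initial array: [3, 19, 11, 24, 19, 7, 3]

Pointers start at i = 1, j = 6.
i stops at index 1 (arr[1]=19 > 3), j stops at index 6 (arr[6]=3 <= 3): swap arr[1] and arr[6], array becomes [3, 3, 11, 24, 19, 7, 19]
i ends at 2, j ends at 1: the pointers have crossed (j < i), so scanning stops.

Swap pivot arr[0] with arr[1] to place pivot at position 1: [3, 3, 11, 24, 19, 7, 19]
Pivot position: 1

After partitioning with pivot 3, the array becomes [3, 3, 11, 24, 19, 7, 19]. The pivot is placed at index 1. All elements to the left of the pivot are <= 3, and all elements to the right are > 3.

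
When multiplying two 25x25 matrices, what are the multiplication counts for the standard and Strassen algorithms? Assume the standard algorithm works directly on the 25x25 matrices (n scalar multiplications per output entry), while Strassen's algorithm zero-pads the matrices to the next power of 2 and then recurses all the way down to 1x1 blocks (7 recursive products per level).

Matrix multiplication for 25x25 matrices:

Strassen's algorithm requires power-of-2 dimensions. Pad 25x25 to 32x32 (next power of 2).

Standard algorithm: 25^3 = 15625 multiplications
Strassen's algorithm: 7^(log2(32)) = 7^5 = 16807 multiplications
Difference: 15625 - 16807 = -1182 (Strassen uses MORE here due to padding overhead — for small or just-over-power-of-2 n, padding can outweigh the per-level savings)

Standard: 15625 multiplications (25^3). Strassen: 16807 multiplications (7^5, after padding to 32x32). Strassen reduces 8 recursive multiplications to 7 at each level.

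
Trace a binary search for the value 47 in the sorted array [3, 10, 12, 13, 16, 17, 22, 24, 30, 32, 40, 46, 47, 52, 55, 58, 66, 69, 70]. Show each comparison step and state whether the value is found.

Binary search for 47 in [3, 10, 12, 13, 16, 17, 22, 24, 30, 32, 40, 46, 47, 52, 55, 58, 66, 69, 70]:

lo=0, hi=18, mid=9, arr[mid]=32 -> 32 < 47, search right half
lo=10, hi=18, mid=14, arr[mid]=55 -> 55 > 47, search left half
lo=10, hi=13, mid=11, arr[mid]=46 -> 46 < 47, search right half
lo=12, hi=13, mid=12, arr[mid]=47 -> Found target at index 12!

Binary search finds 47 at index 12 after 4 comparisons. The search repeatedly halves the search space by comparing with the middle element.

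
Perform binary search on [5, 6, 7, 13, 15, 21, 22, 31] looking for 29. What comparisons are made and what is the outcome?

Binary search for 29 in [5, 6, 7, 13, 15, 21, 22, 31]:

lo=0, hi=7, mid=3, arr[mid]=13 -> 13 < 29, search right half
lo=4, hi=7, mid=5, arr[mid]=21 -> 21 < 29, search right half
lo=6, hi=7, mid=6, arr[mid]=22 -> 22 < 29, search right half
lo=7, hi=7, mid=7, arr[mid]=31 -> 31 > 29, search left half
lo=7 > hi=6, target 29 not found

Binary search determines that 29 is not in the array after 4 comparisons. The search space was exhausted without finding the target.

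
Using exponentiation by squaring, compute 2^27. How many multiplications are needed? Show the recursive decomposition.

Computing 2^27 by squaring (build up from 2^1; each line after the first costs one multiplication):

2^1 = 2
2^2 = (2^1)^2 = 2^2 = 4
2^3 = 2 * 2^2 = 2 * 4 = 8
2^6 = (2^3)^2 = 8^2 = 64
2^12 = (2^6)^2 = 64^2 = 4096
2^13 = 2 * 2^12 = 2 * 4096 = 8192
2^26 = (2^13)^2 = 8192^2 = 67108864
2^27 = 2 * 2^26 = 2 * 67108864 = 134217728

Result: 134217728
Multiplications needed: 7 (7 lines after 2^1)

2^27 = 134217728. Using exponentiation by squaring, this requires 7 multiplications. The key idea: if the exponent is even, square the half-power; if odd, multiply by the base once.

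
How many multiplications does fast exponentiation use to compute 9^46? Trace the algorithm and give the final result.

Computing 9^46 by squaring (build up from 9^1; each line after the first costs one multiplication):

9^1 = 9
9^2 = (9^1)^2 = 9^2 = 81
9^4 = (9^2)^2 = 81^2 = 6561
9^5 = 9 * 9^4 = 9 * 6561 = 59049
9^10 = (9^5)^2 = 59049^2 = 3486784401
9^11 = 9 * 9^10 = 9 * 3486784401 = 31381059609
9^22 = (9^11)^2 = 31381059609^2 = 984770902183611232881
9^23 = 9 * 9^22 = 9 * 984770902183611232881 = 8862938119652501095929
9^46 = (9^23)^2 = 8862938119652501095929^2 = 78551672112789411833022577315290546060373041

Result: 78551672112789411833022577315290546060373041
Multiplications needed: 8 (8 lines after 9^1)

9^46 = 78551672112789411833022577315290546060373041. Using exponentiation by squaring, this requires 8 multiplications. The key idea: if the exponent is even, square the half-power; if odd, multiply by the base once.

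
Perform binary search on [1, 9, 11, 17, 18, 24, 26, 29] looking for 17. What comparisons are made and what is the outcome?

Binary search for 17 in [1, 9, 11, 17, 18, 24, 26, 29]:

lo=0, hi=7, mid=3, arr[mid]=17 -> Found target at index 3!

Binary search finds 17 at index 3 after 1 comparisons. The search repeatedly halves the search space by comparing with the middle element.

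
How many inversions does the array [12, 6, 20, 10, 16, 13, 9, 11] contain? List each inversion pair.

Finding inversions in [12, 6, 20, 10, 16, 13, 9, 11]:

(0, 1): arr[0]=12 > arr[1]=6
(0, 3): arr[0]=12 > arr[3]=10
(0, 6): arr[0]=12 > arr[6]=9
(0, 7): arr[0]=12 > arr[7]=11
(2, 3): arr[2]=20 > arr[3]=10
(2, 4): arr[2]=20 > arr[4]=16
(2, 5): arr[2]=20 > arr[5]=13
(2, 6): arr[2]=20 > arr[6]=9
(2, 7): arr[2]=20 > arr[7]=11
(3, 6): arr[3]=10 > arr[6]=9
(4, 5): arr[4]=16 > arr[5]=13
(4, 6): arr[4]=16 > arr[6]=9
(4, 7): arr[4]=16 > arr[7]=11
(5, 6): arr[5]=13 > arr[6]=9
(5, 7): arr[5]=13 > arr[7]=11

Total inversions: 15

The array has 15 inversion(s): (0,1), (0,3), (0,6), (0,7), (2,3), (2,4), (2,5), (2,6), (2,7), (3,6), (4,5), (4,6), (4,7), (5,6), (5,7). Each pair (i,j) satisfies i < j and arr[i] > arr[j].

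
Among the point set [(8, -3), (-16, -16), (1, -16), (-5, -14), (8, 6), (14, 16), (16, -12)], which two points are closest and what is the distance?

Computing all pairwise distances among 7 points:

d((8, -3), (-16, -16)) = 27.2947
d((8, -3), (1, -16)) = 14.7648
d((8, -3), (-5, -14)) = 17.0294
d((8, -3), (8, 6)) = 9.0
d((8, -3), (14, 16)) = 19.9249
d((8, -3), (16, -12)) = 12.0416
d((-16, -16), (1, -16)) = 17.0
d((-16, -16), (-5, -14)) = 11.1803
d((-16, -16), (8, 6)) = 32.5576
d((-16, -16), (14, 16)) = 43.8634
d((-16, -16), (16, -12)) = 32.249
d((1, -16), (-5, -14)) = 6.3246 <-- minimum
d((1, -16), (8, 6)) = 23.0868
d((1, -16), (14, 16)) = 34.5398
d((1, -16), (16, -12)) = 15.5242
d((-5, -14), (8, 6)) = 23.8537
d((-5, -14), (14, 16)) = 35.5106
d((-5, -14), (16, -12)) = 21.095
d((8, 6), (14, 16)) = 11.6619
d((8, 6), (16, -12)) = 19.6977
d((14, 16), (16, -12)) = 28.0713

Closest pair: (1, -16) and (-5, -14) with distance 6.3246

The closest pair is (1, -16) and (-5, -14) with Euclidean distance 6.3246. For 7 points, brute-force pairwise comparison is shown above. For large n, the divide-and-conquer algorithm (sort by x, recurse on halves, check the dividing strip) achieves O(n log n).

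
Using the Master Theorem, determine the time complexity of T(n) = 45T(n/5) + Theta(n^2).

Master Theorem for T(n) = 45T(n/5) + O(n^2):

a = 45, b = 5, c = 2
log_b(a) = log_5(45) = 2.3652

Case 1: c = 2 < log_5(45) = 2.3652
T(n) = O(n^(log_5 45))

For T(n) = 45T(n/5) + O(n^2): log_5(45) = 2.3652. This is Case 1 of the Master Theorem (c < log_b(a), work dominated by leaves), giving O(n^(log_5 45)).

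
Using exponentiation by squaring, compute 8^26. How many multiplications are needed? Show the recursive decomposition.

Computing 8^26 by squaring (build up from 8^1; each line after the first costs one multiplication):

8^1 = 8
8^2 = (8^1)^2 = 8^2 = 64
8^3 = 8 * 8^2 = 8 * 64 = 512
8^6 = (8^3)^2 = 512^2 = 262144
8^12 = (8^6)^2 = 262144^2 = 68719476736
8^13 = 8 * 8^12 = 8 * 68719476736 = 549755813888
8^26 = (8^13)^2 = 549755813888^2 = 302231454903657293676544

Result: 302231454903657293676544
Multiplications needed: 6 (6 lines after 8^1)

8^26 = 302231454903657293676544. Using exponentiation by squaring, this requires 6 multiplications. The key idea: if the exponent is even, square the half-power; if odd, multiply by the base once.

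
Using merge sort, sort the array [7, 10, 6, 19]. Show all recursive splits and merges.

Merge sort trace:

Split: [7, 10, 6, 19] -> [7, 10] and [6, 19]
  Split: [7, 10] -> [7] and [10]
  Merge: [7] + [10] -> [7, 10]
  Split: [6, 19] -> [6] and [19]
  Merge: [6] + [19] -> [6, 19]
Merge: [7, 10] + [6, 19] -> [6, 7, 10, 19]

Final sorted array: [6, 7, 10, 19]

The merge sort proceeds by recursively splitting the array and merging sorted halves.
After all merges, the sorted array is [6, 7, 10, 19].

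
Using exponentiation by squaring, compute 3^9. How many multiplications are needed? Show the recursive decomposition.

Computing 3^9 by squaring (build up from 3^1; each line after the first costs one multiplication):

3^1 = 3
3^2 = (3^1)^2 = 3^2 = 9
3^4 = (3^2)^2 = 9^2 = 81
3^8 = (3^4)^2 = 81^2 = 6561
3^9 = 3 * 3^8 = 3 * 6561 = 19683

Result: 19683
Multiplications needed: 4 (4 lines after 3^1)

3^9 = 19683. Using exponentiation by squaring, this requires 4 multiplications. The key idea: if the exponent is even, square the half-power; if odd, multiply by the base once.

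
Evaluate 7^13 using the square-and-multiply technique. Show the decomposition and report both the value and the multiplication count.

Computing 7^13 by squaring (build up from 7^1; each line after the first costs one multiplication):

7^1 = 7
7^2 = (7^1)^2 = 7^2 = 49
7^3 = 7 * 7^2 = 7 * 49 = 343
7^6 = (7^3)^2 = 343^2 = 117649
7^12 = (7^6)^2 = 117649^2 = 13841287201
7^13 = 7 * 7^12 = 7 * 13841287201 = 96889010407

Result: 96889010407
Multiplications needed: 5 (5 lines after 7^1)

7^13 = 96889010407. Using exponentiation by squaring, this requires 5 multiplications. The key idea: if the exponent is even, square the half-power; if odd, multiply by the base once.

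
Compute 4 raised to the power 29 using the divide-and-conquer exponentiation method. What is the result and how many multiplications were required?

Computing 4^29 by squaring (build up from 4^1; each line after the first costs one multiplication):

4^1 = 4
4^2 = (4^1)^2 = 4^2 = 16
4^3 = 4 * 4^2 = 4 * 16 = 64
4^6 = (4^3)^2 = 64^2 = 4096
4^7 = 4 * 4^6 = 4 * 4096 = 16384
4^14 = (4^7)^2 = 16384^2 = 268435456
4^28 = (4^14)^2 = 268435456^2 = 72057594037927936
4^29 = 4 * 4^28 = 4 * 72057594037927936 = 288230376151711744

Result: 288230376151711744
Multiplications needed: 7 (7 lines after 4^1)

4^29 = 288230376151711744. Using exponentiation by squaring, this requires 7 multiplications. The key idea: if the exponent is even, square the half-power; if odd, multiply by the base once.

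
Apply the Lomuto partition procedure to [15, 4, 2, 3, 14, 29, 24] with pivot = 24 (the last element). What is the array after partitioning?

Lomuto partition with pivot = 24:

Initial array: [15, 4, 2, 3, 14, 29, 24]

arr[0]=15 <= 24: swap with position 0, array becomes [15, 4, 2, 3, 14, 29, 24]
arr[1]=4 <= 24: swap with position 1, array becomes [15, 4, 2, 3, 14, 29, 24]
arr[2]=2 <= 24: swap with position 2, array becomes [15, 4, 2, 3, 14, 29, 24]
arr[3]=3 <= 24: swap with position 3, array becomes [15, 4, 2, 3, 14, 29, 24]
arr[4]=14 <= 24: swap with position 4, array becomes [15, 4, 2, 3, 14, 29, 24]
arr[5]=29 > 24: no swap

Place pivot at position 5: [15, 4, 2, 3, 14, 24, 29]
Pivot position: 5

After partitioning with pivot 24, the array becomes [15, 4, 2, 3, 14, 24, 29]. The pivot is placed at index 5. All elements to the left of the pivot are <= 24, and all elements to the right are > 24.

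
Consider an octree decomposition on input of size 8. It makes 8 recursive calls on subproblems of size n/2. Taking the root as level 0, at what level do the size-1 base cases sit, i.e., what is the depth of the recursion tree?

For divide and conquer with division factor 2:

Problem sizes at each level:
Level 0: 8
Level 1: 4
Level 2: 2
Level 3: 1

The root is level 0 and the size-1 base case is level 3 (the tree spans levels 0 through 3, i.e. 4 levels counting the root), so the depth is the number of divisions: log_2(8) = 3

The recursion tree depth is log_2(8) = 3. At each level, the problem size is divided by 2, so it takes 3 divisions to reduce to a base case of size 1. The algorithm makes 8 recursive calls at each level.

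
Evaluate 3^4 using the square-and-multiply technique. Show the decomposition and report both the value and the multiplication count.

Computing 3^4 by squaring (build up from 3^1; each line after the first costs one multiplication):

3^1 = 3
3^2 = (3^1)^2 = 3^2 = 9
3^4 = (3^2)^2 = 9^2 = 81

Result: 81
Multiplications needed: 2 (2 lines after 3^1)

3^4 = 81. Using exponentiation by squaring, this requires 2 multiplications. The key idea: if the exponent is even, square the half-power; if odd, multiply by the base once.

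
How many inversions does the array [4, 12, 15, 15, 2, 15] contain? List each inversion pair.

Finding inversions in [4, 12, 15, 15, 2, 15]:

(0, 4): arr[0]=4 > arr[4]=2
(1, 4): arr[1]=12 > arr[4]=2
(2, 4): arr[2]=15 > arr[4]=2
(3, 4): arr[3]=15 > arr[4]=2

Total inversions: 4

The array has 4 inversion(s): (0,4), (1,4), (2,4), (3,4). Each pair (i,j) satisfies i < j and arr[i] > arr[j].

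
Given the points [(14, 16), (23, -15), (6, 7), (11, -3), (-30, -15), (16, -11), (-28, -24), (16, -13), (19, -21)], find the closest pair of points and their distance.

Computing all pairwise distances among 9 points:

d((14, 16), (23, -15)) = 32.28
d((14, 16), (6, 7)) = 12.0416
d((14, 16), (11, -3)) = 19.2354
d((14, 16), (-30, -15)) = 53.8238
d((14, 16), (16, -11)) = 27.074
d((14, 16), (-28, -24)) = 58.0
d((14, 16), (16, -13)) = 29.0689
d((14, 16), (19, -21)) = 37.3363
d((23, -15), (6, 7)) = 27.8029
d((23, -15), (11, -3)) = 16.9706
d((23, -15), (-30, -15)) = 53.0
d((23, -15), (16, -11)) = 8.0623
d((23, -15), (-28, -24)) = 51.788
d((23, -15), (16, -13)) = 7.2801
d((23, -15), (19, -21)) = 7.2111
d((6, 7), (11, -3)) = 11.1803
d((6, 7), (-30, -15)) = 42.19
d((6, 7), (16, -11)) = 20.5913
d((6, 7), (-28, -24)) = 46.0109
d((6, 7), (16, -13)) = 22.3607
d((6, 7), (19, -21)) = 30.8707
d((11, -3), (-30, -15)) = 42.72
d((11, -3), (16, -11)) = 9.434
d((11, -3), (-28, -24)) = 44.2945
d((11, -3), (16, -13)) = 11.1803
d((11, -3), (19, -21)) = 19.6977
d((-30, -15), (16, -11)) = 46.1736
d((-30, -15), (-28, -24)) = 9.2195
d((-30, -15), (16, -13)) = 46.0435
d((-30, -15), (19, -21)) = 49.366
d((16, -11), (-28, -24)) = 45.8803
d((16, -11), (16, -13)) = 2.0 <-- minimum
d((16, -11), (19, -21)) = 10.4403
d((-28, -24), (16, -13)) = 45.3542
d((-28, -24), (19, -21)) = 47.0956
d((16, -13), (19, -21)) = 8.544

Closest pair: (16, -11) and (16, -13) with distance 2.0

The closest pair is (16, -11) and (16, -13) with Euclidean distance 2.0. For 9 points, brute-force pairwise comparison is shown above. For large n, the divide-and-conquer algorithm (sort by x, recurse on halves, check the dividing strip) achieves O(n log n).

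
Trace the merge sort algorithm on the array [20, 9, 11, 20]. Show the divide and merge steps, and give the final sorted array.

Merge sort trace:

Split: [20, 9, 11, 20] -> [20, 9] and [11, 20]
  Split: [20, 9] -> [20] and [9]
  Merge: [20] + [9] -> [9, 20]
  Split: [11, 20] -> [11] and [20]
  Merge: [11] + [20] -> [11, 20]
Merge: [9, 20] + [11, 20] -> [9, 11, 20, 20]

Final sorted array: [9, 11, 20, 20]

The merge sort proceeds by recursively splitting the array and merging sorted halves.
After all merges, the sorted array is [9, 11, 20, 20].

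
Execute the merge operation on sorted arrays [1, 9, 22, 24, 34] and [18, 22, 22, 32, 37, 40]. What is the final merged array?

Merging process:

Compare 1 vs 18: take 1 from left. Merged: [1]
Compare 9 vs 18: take 9 from left. Merged: [1, 9]
Compare 22 vs 18: take 18 from right. Merged: [1, 9, 18]
Compare 22 vs 22: take 22 from left. Merged: [1, 9, 18, 22]
Compare 24 vs 22: take 22 from right. Merged: [1, 9, 18, 22, 22]
Compare 24 vs 22: take 22 from right. Merged: [1, 9, 18, 22, 22, 22]
Compare 24 vs 32: take 24 from left. Merged: [1, 9, 18, 22, 22, 22, 24]
Compare 34 vs 32: take 32 from right. Merged: [1, 9, 18, 22, 22, 22, 24, 32]
Compare 34 vs 37: take 34 from left. Merged: [1, 9, 18, 22, 22, 22, 24, 32, 34]
Append remaining from right: [37, 40]. Merged: [1, 9, 18, 22, 22, 22, 24, 32, 34, 37, 40]

Final merged array: [1, 9, 18, 22, 22, 22, 24, 32, 34, 37, 40]
Total comparisons: 9

The merged array is [1, 9, 18, 22, 22, 22, 24, 32, 34, 37, 40], requiring 9 comparisons. The merge step runs in O(n) time where n is the total number of elements.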